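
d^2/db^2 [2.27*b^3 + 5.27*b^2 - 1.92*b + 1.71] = 13.62*b + 10.54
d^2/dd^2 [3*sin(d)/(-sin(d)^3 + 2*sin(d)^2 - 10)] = 6*(2*sin(d)^6 - 3*sin(d)^5 - sin(d)^4 - 59*sin(d)^3 + 56*sin(d)^2 + 60*sin(d) - 10)*sin(d)/(sin(d)^3 - 2*sin(d)^2 + 10)^3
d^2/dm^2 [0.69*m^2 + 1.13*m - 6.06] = 1.38000000000000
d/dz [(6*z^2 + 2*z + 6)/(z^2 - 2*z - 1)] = 2*(-7*z^2 - 12*z + 5)/(z^4 - 4*z^3 + 2*z^2 + 4*z + 1)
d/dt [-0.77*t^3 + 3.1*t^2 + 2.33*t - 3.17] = -2.31*t^2 + 6.2*t + 2.33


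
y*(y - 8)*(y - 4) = y^3 - 12*y^2 + 32*y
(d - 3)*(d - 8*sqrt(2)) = d^2 - 8*sqrt(2)*d - 3*d + 24*sqrt(2)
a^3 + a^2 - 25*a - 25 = (a - 5)*(a + 1)*(a + 5)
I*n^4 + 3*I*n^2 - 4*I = (n - 1)*(n - 2*I)*(n + 2*I)*(I*n + I)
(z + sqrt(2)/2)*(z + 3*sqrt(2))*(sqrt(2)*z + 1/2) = sqrt(2)*z^3 + 15*z^2/2 + 19*sqrt(2)*z/4 + 3/2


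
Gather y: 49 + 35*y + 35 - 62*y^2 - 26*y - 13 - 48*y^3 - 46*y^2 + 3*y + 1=-48*y^3 - 108*y^2 + 12*y + 72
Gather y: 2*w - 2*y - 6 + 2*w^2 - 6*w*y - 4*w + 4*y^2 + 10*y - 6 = 2*w^2 - 2*w + 4*y^2 + y*(8 - 6*w) - 12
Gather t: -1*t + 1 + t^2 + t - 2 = t^2 - 1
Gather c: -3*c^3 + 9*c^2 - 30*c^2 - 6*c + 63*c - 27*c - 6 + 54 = -3*c^3 - 21*c^2 + 30*c + 48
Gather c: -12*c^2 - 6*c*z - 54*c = -12*c^2 + c*(-6*z - 54)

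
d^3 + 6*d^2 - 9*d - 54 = (d - 3)*(d + 3)*(d + 6)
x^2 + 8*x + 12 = (x + 2)*(x + 6)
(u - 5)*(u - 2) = u^2 - 7*u + 10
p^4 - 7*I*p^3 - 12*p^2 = p^2*(p - 4*I)*(p - 3*I)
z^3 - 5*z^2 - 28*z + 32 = (z - 8)*(z - 1)*(z + 4)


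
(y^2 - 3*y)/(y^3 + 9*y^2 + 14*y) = (y - 3)/(y^2 + 9*y + 14)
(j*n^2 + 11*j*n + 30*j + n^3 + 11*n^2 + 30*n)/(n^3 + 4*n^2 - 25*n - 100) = (j*n + 6*j + n^2 + 6*n)/(n^2 - n - 20)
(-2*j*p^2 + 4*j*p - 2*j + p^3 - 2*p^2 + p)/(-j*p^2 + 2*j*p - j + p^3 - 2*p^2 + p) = (-2*j + p)/(-j + p)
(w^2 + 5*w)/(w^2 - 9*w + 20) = w*(w + 5)/(w^2 - 9*w + 20)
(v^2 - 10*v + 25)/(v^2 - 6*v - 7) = (-v^2 + 10*v - 25)/(-v^2 + 6*v + 7)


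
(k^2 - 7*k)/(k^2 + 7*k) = (k - 7)/(k + 7)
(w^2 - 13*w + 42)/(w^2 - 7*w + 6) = (w - 7)/(w - 1)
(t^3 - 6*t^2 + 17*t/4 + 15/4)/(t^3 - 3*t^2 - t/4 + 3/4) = (2*t^2 - 13*t + 15)/(2*t^2 - 7*t + 3)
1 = 1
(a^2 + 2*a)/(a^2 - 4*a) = (a + 2)/(a - 4)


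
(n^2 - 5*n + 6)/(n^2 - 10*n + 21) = (n - 2)/(n - 7)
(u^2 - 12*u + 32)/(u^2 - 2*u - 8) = (u - 8)/(u + 2)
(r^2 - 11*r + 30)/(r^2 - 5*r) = (r - 6)/r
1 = 1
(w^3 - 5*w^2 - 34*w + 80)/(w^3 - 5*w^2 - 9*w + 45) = (w^3 - 5*w^2 - 34*w + 80)/(w^3 - 5*w^2 - 9*w + 45)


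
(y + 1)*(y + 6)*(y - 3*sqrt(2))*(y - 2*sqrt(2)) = y^4 - 5*sqrt(2)*y^3 + 7*y^3 - 35*sqrt(2)*y^2 + 18*y^2 - 30*sqrt(2)*y + 84*y + 72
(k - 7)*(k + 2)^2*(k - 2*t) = k^4 - 2*k^3*t - 3*k^3 + 6*k^2*t - 24*k^2 + 48*k*t - 28*k + 56*t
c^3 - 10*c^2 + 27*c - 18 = (c - 6)*(c - 3)*(c - 1)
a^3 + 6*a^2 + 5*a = a*(a + 1)*(a + 5)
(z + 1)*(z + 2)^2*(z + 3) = z^4 + 8*z^3 + 23*z^2 + 28*z + 12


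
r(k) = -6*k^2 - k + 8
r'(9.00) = -109.00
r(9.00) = -487.00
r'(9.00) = -109.00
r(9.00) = -487.00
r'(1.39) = -17.68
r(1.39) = -4.98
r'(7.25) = -88.00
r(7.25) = -314.62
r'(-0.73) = 7.76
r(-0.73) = 5.53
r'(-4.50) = 53.00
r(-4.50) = -109.00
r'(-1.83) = 20.96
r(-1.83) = -10.26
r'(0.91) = -11.92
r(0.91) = 2.12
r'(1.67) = -21.04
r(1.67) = -10.40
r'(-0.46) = 4.52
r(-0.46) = 7.19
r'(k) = -12*k - 1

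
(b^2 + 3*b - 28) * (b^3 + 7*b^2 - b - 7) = b^5 + 10*b^4 - 8*b^3 - 206*b^2 + 7*b + 196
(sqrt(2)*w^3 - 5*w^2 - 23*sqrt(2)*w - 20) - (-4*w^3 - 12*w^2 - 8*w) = sqrt(2)*w^3 + 4*w^3 + 7*w^2 - 23*sqrt(2)*w + 8*w - 20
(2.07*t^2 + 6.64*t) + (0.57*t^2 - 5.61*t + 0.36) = 2.64*t^2 + 1.03*t + 0.36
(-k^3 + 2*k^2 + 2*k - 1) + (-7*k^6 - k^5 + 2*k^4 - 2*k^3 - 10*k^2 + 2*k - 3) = -7*k^6 - k^5 + 2*k^4 - 3*k^3 - 8*k^2 + 4*k - 4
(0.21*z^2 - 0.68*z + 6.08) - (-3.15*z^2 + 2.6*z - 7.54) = 3.36*z^2 - 3.28*z + 13.62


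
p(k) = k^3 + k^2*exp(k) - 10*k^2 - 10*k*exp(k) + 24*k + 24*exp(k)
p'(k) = k^2*exp(k) + 3*k^2 - 8*k*exp(k) - 20*k + 14*exp(k) + 24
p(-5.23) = -541.55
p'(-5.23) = 211.10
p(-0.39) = 8.05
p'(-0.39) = 43.95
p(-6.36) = -814.17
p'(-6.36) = 272.73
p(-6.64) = -892.84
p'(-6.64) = 289.21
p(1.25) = 61.92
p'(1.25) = 23.10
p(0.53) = 42.31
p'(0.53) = 31.30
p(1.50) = 67.29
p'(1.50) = 19.80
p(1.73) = 71.44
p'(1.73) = 16.16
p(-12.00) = -3456.00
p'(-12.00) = 696.00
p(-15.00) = -5985.00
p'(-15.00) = 999.00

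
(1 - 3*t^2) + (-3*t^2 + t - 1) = -6*t^2 + t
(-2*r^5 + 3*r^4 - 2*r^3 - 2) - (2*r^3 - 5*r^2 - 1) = -2*r^5 + 3*r^4 - 4*r^3 + 5*r^2 - 1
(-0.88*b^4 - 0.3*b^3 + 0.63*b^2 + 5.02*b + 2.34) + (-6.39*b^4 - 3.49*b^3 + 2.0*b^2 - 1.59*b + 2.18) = -7.27*b^4 - 3.79*b^3 + 2.63*b^2 + 3.43*b + 4.52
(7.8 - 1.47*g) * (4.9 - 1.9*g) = 2.793*g^2 - 22.023*g + 38.22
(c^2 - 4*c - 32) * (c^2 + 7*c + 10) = c^4 + 3*c^3 - 50*c^2 - 264*c - 320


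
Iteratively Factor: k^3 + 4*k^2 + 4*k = (k + 2)*(k^2 + 2*k) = k*(k + 2)*(k + 2)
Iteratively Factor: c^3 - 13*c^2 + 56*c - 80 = (c - 5)*(c^2 - 8*c + 16) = (c - 5)*(c - 4)*(c - 4)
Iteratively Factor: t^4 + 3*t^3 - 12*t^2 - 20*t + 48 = (t - 2)*(t^3 + 5*t^2 - 2*t - 24) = (t - 2)^2*(t^2 + 7*t + 12) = (t - 2)^2*(t + 4)*(t + 3)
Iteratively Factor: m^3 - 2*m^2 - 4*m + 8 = (m + 2)*(m^2 - 4*m + 4) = (m - 2)*(m + 2)*(m - 2)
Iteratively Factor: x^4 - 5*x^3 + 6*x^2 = (x - 2)*(x^3 - 3*x^2) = x*(x - 2)*(x^2 - 3*x) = x^2*(x - 2)*(x - 3)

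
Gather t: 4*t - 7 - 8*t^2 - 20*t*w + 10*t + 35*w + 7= -8*t^2 + t*(14 - 20*w) + 35*w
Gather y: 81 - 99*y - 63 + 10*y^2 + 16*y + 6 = 10*y^2 - 83*y + 24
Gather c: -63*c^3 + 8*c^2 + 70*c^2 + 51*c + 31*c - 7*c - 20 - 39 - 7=-63*c^3 + 78*c^2 + 75*c - 66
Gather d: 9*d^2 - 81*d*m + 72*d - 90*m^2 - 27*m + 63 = 9*d^2 + d*(72 - 81*m) - 90*m^2 - 27*m + 63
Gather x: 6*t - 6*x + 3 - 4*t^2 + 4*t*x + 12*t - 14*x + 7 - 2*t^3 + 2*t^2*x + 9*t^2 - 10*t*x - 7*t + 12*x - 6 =-2*t^3 + 5*t^2 + 11*t + x*(2*t^2 - 6*t - 8) + 4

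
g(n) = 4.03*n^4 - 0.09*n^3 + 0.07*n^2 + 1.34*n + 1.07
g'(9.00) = 11732.21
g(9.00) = 26394.02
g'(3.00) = 434.57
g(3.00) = 329.72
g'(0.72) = 7.32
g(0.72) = 3.12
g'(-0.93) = -11.99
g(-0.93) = 2.97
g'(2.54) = 264.11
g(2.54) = 171.19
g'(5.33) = 2435.30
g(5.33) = 3249.05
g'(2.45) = 237.13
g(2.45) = 148.65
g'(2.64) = 296.43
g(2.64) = 199.20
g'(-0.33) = 0.69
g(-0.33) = 0.69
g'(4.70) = 1669.66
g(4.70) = 1966.08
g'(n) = 16.12*n^3 - 0.27*n^2 + 0.14*n + 1.34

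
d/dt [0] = 0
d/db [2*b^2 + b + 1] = 4*b + 1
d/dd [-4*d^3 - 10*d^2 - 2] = 4*d*(-3*d - 5)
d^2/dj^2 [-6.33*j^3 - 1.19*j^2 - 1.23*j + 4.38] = -37.98*j - 2.38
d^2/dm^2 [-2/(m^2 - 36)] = 12*(-m^2 - 12)/(m^2 - 36)^3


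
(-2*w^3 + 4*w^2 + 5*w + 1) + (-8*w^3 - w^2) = -10*w^3 + 3*w^2 + 5*w + 1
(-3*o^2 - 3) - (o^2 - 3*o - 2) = -4*o^2 + 3*o - 1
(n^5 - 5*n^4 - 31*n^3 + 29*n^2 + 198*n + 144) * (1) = n^5 - 5*n^4 - 31*n^3 + 29*n^2 + 198*n + 144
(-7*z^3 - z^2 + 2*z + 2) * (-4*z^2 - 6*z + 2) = 28*z^5 + 46*z^4 - 16*z^3 - 22*z^2 - 8*z + 4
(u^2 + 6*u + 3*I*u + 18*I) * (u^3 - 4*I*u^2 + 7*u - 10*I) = u^5 + 6*u^4 - I*u^4 + 19*u^3 - 6*I*u^3 + 114*u^2 + 11*I*u^2 + 30*u + 66*I*u + 180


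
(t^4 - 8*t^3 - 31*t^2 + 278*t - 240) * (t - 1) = t^5 - 9*t^4 - 23*t^3 + 309*t^2 - 518*t + 240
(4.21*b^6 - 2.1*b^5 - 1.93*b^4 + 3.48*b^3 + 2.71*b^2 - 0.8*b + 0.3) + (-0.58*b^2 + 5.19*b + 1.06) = 4.21*b^6 - 2.1*b^5 - 1.93*b^4 + 3.48*b^3 + 2.13*b^2 + 4.39*b + 1.36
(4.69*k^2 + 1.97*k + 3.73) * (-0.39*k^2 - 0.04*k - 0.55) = -1.8291*k^4 - 0.9559*k^3 - 4.113*k^2 - 1.2327*k - 2.0515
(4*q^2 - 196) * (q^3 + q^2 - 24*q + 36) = 4*q^5 + 4*q^4 - 292*q^3 - 52*q^2 + 4704*q - 7056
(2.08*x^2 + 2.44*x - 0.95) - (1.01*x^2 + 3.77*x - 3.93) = 1.07*x^2 - 1.33*x + 2.98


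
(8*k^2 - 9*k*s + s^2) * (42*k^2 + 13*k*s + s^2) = 336*k^4 - 274*k^3*s - 67*k^2*s^2 + 4*k*s^3 + s^4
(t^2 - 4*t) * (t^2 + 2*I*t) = t^4 - 4*t^3 + 2*I*t^3 - 8*I*t^2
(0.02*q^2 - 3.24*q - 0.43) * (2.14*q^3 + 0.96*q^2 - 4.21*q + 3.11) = 0.0428*q^5 - 6.9144*q^4 - 4.1148*q^3 + 13.2898*q^2 - 8.2661*q - 1.3373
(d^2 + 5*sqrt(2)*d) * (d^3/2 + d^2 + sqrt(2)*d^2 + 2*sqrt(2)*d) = d^5/2 + d^4 + 7*sqrt(2)*d^4/2 + 7*sqrt(2)*d^3 + 10*d^3 + 20*d^2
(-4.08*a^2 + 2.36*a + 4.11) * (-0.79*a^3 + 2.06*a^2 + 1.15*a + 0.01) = 3.2232*a^5 - 10.2692*a^4 - 3.0773*a^3 + 11.1398*a^2 + 4.7501*a + 0.0411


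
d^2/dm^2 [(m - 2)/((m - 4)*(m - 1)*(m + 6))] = 2*(3*m^5 - 9*m^4 + 11*m^3 + 6*m^2 + 228*m - 680)/(m^9 + 3*m^8 - 75*m^7 - 83*m^6 + 2094*m^5 - 1644*m^4 - 19592*m^3 + 50400*m^2 - 44928*m + 13824)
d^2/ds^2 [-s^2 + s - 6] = -2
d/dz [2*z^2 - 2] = 4*z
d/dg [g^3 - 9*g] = 3*g^2 - 9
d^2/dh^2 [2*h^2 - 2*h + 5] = 4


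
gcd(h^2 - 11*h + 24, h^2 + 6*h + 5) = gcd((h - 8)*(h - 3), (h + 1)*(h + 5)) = 1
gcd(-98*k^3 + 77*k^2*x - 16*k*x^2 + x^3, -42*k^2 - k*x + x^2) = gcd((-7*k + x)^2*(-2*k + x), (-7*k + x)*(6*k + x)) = -7*k + x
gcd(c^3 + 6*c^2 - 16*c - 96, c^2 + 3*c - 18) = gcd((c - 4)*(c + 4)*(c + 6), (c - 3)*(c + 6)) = c + 6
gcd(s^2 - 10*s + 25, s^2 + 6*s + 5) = 1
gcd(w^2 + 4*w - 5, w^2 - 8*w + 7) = w - 1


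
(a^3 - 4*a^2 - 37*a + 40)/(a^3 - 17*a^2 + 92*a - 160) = (a^2 + 4*a - 5)/(a^2 - 9*a + 20)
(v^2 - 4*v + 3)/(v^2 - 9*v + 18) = (v - 1)/(v - 6)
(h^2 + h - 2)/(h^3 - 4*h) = (h - 1)/(h*(h - 2))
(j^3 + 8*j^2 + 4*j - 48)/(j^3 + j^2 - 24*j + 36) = (j + 4)/(j - 3)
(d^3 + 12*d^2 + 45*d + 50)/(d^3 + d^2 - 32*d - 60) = (d + 5)/(d - 6)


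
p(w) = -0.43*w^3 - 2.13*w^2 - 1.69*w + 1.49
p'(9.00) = -144.52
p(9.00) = -499.72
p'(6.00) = -73.69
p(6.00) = -178.21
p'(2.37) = -19.03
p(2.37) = -20.20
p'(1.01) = -7.31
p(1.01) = -2.83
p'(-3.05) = -0.70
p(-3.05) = -0.97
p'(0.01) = -1.73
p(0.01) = 1.47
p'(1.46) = -10.66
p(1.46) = -6.86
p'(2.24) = -17.71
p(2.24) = -17.82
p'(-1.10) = 1.44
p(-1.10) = 1.34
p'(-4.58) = -9.24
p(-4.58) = 5.86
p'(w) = -1.29*w^2 - 4.26*w - 1.69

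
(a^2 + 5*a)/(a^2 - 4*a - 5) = a*(a + 5)/(a^2 - 4*a - 5)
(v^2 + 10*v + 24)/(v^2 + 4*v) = (v + 6)/v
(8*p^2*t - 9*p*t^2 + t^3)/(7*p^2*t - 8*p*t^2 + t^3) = (8*p - t)/(7*p - t)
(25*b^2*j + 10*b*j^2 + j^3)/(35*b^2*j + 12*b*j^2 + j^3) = (5*b + j)/(7*b + j)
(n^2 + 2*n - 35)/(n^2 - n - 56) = (n - 5)/(n - 8)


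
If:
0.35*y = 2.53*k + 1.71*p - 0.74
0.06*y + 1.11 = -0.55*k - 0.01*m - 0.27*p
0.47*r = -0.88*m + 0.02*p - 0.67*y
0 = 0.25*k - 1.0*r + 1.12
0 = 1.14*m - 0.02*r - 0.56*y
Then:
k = -8.72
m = 0.33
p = 13.47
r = -1.06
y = 0.71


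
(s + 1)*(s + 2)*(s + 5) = s^3 + 8*s^2 + 17*s + 10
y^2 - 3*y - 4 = (y - 4)*(y + 1)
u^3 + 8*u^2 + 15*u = u*(u + 3)*(u + 5)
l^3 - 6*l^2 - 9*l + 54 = (l - 6)*(l - 3)*(l + 3)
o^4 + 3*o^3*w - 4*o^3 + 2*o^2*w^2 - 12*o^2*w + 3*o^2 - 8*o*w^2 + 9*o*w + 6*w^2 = (o - 3)*(o - 1)*(o + w)*(o + 2*w)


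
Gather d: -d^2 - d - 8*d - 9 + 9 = -d^2 - 9*d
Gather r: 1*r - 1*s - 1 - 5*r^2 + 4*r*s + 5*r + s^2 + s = -5*r^2 + r*(4*s + 6) + s^2 - 1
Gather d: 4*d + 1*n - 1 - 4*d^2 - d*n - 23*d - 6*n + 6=-4*d^2 + d*(-n - 19) - 5*n + 5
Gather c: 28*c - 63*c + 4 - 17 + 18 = 5 - 35*c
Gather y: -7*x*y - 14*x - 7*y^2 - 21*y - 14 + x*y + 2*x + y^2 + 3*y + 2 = -12*x - 6*y^2 + y*(-6*x - 18) - 12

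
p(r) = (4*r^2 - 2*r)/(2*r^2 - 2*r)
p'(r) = (2 - 4*r)*(4*r^2 - 2*r)/(2*r^2 - 2*r)^2 + (8*r - 2)/(2*r^2 - 2*r)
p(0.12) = 0.86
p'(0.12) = -1.29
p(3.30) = 2.43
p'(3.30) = -0.19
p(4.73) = 2.27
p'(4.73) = -0.07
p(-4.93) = 1.83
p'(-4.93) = -0.03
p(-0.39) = 1.28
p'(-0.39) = -0.52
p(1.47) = 4.13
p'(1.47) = -4.53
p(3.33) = 2.43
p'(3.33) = -0.18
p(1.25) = 6.00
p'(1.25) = -16.00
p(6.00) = 2.20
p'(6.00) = -0.04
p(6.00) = 2.20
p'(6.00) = -0.04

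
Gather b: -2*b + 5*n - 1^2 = -2*b + 5*n - 1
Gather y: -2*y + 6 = 6 - 2*y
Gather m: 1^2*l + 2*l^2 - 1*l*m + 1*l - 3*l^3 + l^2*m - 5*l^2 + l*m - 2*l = -3*l^3 + l^2*m - 3*l^2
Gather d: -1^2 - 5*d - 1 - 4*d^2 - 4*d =-4*d^2 - 9*d - 2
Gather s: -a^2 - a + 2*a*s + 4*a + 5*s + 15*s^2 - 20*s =-a^2 + 3*a + 15*s^2 + s*(2*a - 15)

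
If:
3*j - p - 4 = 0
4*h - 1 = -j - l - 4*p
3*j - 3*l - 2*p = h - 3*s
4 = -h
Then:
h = -4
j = 29/12 - s/12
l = 13*s/12 + 19/12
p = 13/4 - s/4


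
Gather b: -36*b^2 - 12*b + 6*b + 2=-36*b^2 - 6*b + 2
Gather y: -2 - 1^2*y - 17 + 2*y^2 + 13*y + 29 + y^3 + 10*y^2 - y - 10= y^3 + 12*y^2 + 11*y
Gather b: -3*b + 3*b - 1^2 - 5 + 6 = 0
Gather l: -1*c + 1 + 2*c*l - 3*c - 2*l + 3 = -4*c + l*(2*c - 2) + 4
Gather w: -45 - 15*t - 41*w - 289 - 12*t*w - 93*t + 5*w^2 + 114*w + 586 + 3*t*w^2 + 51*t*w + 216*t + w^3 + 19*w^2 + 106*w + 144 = 108*t + w^3 + w^2*(3*t + 24) + w*(39*t + 179) + 396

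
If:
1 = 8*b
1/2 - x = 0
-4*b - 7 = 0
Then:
No Solution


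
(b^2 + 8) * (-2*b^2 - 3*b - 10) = -2*b^4 - 3*b^3 - 26*b^2 - 24*b - 80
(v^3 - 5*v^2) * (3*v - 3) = 3*v^4 - 18*v^3 + 15*v^2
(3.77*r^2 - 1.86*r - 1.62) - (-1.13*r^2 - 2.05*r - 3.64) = 4.9*r^2 + 0.19*r + 2.02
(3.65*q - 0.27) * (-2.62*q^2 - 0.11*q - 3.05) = -9.563*q^3 + 0.3059*q^2 - 11.1028*q + 0.8235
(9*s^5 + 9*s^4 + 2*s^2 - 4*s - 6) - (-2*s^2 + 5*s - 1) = 9*s^5 + 9*s^4 + 4*s^2 - 9*s - 5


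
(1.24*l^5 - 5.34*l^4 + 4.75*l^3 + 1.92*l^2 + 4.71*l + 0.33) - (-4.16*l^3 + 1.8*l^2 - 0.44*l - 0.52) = 1.24*l^5 - 5.34*l^4 + 8.91*l^3 + 0.12*l^2 + 5.15*l + 0.85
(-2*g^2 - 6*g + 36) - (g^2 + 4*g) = -3*g^2 - 10*g + 36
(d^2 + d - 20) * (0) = 0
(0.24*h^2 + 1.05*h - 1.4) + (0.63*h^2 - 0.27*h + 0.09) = 0.87*h^2 + 0.78*h - 1.31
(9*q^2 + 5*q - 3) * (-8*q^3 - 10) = -72*q^5 - 40*q^4 + 24*q^3 - 90*q^2 - 50*q + 30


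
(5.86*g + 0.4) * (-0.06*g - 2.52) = -0.3516*g^2 - 14.7912*g - 1.008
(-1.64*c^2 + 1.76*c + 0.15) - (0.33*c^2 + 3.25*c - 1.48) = -1.97*c^2 - 1.49*c + 1.63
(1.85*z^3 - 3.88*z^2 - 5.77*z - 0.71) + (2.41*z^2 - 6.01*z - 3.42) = 1.85*z^3 - 1.47*z^2 - 11.78*z - 4.13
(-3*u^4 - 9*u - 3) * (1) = -3*u^4 - 9*u - 3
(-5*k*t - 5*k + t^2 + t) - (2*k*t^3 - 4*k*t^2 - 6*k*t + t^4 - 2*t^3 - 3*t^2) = -2*k*t^3 + 4*k*t^2 + k*t - 5*k - t^4 + 2*t^3 + 4*t^2 + t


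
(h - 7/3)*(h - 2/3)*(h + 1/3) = h^3 - 8*h^2/3 + 5*h/9 + 14/27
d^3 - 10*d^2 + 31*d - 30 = (d - 5)*(d - 3)*(d - 2)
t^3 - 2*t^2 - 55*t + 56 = (t - 8)*(t - 1)*(t + 7)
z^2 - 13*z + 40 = (z - 8)*(z - 5)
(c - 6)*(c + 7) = c^2 + c - 42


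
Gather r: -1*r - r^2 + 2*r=-r^2 + r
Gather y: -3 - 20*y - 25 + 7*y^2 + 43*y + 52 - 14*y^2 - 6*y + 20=-7*y^2 + 17*y + 44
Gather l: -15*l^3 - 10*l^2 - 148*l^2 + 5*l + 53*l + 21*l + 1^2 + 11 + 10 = -15*l^3 - 158*l^2 + 79*l + 22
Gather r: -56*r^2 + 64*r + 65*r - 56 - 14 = -56*r^2 + 129*r - 70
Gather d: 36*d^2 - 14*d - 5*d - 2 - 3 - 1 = 36*d^2 - 19*d - 6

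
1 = 1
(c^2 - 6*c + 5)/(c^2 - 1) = (c - 5)/(c + 1)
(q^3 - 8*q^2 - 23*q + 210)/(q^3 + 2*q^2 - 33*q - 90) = (q - 7)/(q + 3)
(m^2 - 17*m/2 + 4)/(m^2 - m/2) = (m - 8)/m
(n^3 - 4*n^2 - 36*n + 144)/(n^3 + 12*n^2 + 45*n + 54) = (n^2 - 10*n + 24)/(n^2 + 6*n + 9)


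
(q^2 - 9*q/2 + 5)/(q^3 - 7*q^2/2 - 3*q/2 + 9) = (2*q - 5)/(2*q^2 - 3*q - 9)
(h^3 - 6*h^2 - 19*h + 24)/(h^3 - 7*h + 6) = (h - 8)/(h - 2)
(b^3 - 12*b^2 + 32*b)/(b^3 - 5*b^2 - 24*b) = (b - 4)/(b + 3)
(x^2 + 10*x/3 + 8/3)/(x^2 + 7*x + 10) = (x + 4/3)/(x + 5)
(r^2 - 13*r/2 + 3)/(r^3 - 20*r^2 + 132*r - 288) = (r - 1/2)/(r^2 - 14*r + 48)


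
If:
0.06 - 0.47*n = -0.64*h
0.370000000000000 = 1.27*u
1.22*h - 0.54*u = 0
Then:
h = 0.13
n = 0.30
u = 0.29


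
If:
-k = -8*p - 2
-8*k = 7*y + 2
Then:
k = -7*y/8 - 1/4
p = -7*y/64 - 9/32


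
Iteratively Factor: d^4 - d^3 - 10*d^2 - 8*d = (d - 4)*(d^3 + 3*d^2 + 2*d) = d*(d - 4)*(d^2 + 3*d + 2) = d*(d - 4)*(d + 2)*(d + 1)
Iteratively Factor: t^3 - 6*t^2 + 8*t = (t)*(t^2 - 6*t + 8) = t*(t - 4)*(t - 2)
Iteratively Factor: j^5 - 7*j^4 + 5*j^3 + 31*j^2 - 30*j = (j + 2)*(j^4 - 9*j^3 + 23*j^2 - 15*j) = j*(j + 2)*(j^3 - 9*j^2 + 23*j - 15) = j*(j - 3)*(j + 2)*(j^2 - 6*j + 5) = j*(j - 3)*(j - 1)*(j + 2)*(j - 5)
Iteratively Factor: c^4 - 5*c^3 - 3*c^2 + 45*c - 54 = (c - 2)*(c^3 - 3*c^2 - 9*c + 27) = (c - 3)*(c - 2)*(c^2 - 9) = (c - 3)*(c - 2)*(c + 3)*(c - 3)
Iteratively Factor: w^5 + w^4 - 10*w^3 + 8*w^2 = (w + 4)*(w^4 - 3*w^3 + 2*w^2) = w*(w + 4)*(w^3 - 3*w^2 + 2*w) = w*(w - 1)*(w + 4)*(w^2 - 2*w) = w^2*(w - 1)*(w + 4)*(w - 2)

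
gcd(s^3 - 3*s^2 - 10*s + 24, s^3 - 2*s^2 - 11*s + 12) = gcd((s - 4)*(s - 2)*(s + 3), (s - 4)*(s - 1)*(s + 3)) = s^2 - s - 12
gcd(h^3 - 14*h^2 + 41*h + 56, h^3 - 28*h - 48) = 1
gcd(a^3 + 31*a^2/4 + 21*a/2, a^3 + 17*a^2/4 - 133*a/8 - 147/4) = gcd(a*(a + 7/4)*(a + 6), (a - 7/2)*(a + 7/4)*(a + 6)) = a^2 + 31*a/4 + 21/2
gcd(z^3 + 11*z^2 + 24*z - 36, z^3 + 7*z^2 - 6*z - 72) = z + 6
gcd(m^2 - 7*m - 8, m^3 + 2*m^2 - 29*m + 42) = 1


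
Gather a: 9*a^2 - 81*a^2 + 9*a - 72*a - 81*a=-72*a^2 - 144*a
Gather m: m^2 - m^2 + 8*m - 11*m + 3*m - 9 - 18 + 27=0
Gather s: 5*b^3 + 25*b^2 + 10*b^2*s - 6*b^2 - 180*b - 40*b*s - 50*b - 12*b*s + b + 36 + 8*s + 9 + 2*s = 5*b^3 + 19*b^2 - 229*b + s*(10*b^2 - 52*b + 10) + 45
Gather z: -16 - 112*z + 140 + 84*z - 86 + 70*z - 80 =42*z - 42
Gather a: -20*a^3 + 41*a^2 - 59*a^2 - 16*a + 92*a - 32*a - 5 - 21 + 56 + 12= -20*a^3 - 18*a^2 + 44*a + 42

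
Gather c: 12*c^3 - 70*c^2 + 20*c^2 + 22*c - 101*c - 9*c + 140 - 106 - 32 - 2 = 12*c^3 - 50*c^2 - 88*c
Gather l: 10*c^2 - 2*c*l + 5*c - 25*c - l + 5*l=10*c^2 - 20*c + l*(4 - 2*c)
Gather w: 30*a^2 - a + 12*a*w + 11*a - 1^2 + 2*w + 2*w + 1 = 30*a^2 + 10*a + w*(12*a + 4)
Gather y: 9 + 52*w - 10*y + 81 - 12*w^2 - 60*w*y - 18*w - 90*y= -12*w^2 + 34*w + y*(-60*w - 100) + 90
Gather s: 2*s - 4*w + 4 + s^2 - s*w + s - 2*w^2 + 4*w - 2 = s^2 + s*(3 - w) - 2*w^2 + 2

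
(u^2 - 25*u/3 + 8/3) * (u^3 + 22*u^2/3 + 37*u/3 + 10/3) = u^5 - u^4 - 415*u^3/9 - 719*u^2/9 + 46*u/9 + 80/9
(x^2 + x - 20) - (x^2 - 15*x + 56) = 16*x - 76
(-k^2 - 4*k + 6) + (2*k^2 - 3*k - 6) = k^2 - 7*k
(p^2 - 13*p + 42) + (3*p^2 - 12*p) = 4*p^2 - 25*p + 42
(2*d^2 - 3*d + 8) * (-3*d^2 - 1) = -6*d^4 + 9*d^3 - 26*d^2 + 3*d - 8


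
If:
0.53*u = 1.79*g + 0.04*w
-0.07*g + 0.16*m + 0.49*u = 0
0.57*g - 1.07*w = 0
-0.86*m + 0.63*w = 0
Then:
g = 0.00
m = 0.00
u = 0.00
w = 0.00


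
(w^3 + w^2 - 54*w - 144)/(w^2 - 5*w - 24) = w + 6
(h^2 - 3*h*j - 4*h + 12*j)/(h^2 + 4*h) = (h^2 - 3*h*j - 4*h + 12*j)/(h*(h + 4))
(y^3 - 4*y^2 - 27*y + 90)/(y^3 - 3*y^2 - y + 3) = (y^2 - y - 30)/(y^2 - 1)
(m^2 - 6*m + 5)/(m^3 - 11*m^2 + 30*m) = (m - 1)/(m*(m - 6))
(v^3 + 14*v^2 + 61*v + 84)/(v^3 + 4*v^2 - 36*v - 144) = (v^2 + 10*v + 21)/(v^2 - 36)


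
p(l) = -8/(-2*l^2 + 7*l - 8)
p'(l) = -8*(4*l - 7)/(-2*l^2 + 7*l - 8)^2 = 8*(7 - 4*l)/(2*l^2 - 7*l + 8)^2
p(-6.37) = 0.06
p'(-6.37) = 0.01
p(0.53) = 1.65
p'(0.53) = 1.66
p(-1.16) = 0.43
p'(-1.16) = 0.26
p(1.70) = 4.26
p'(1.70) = 0.45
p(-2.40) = 0.22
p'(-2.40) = 0.10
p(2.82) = 1.92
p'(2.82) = -1.97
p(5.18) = 0.31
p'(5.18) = -0.17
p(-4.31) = 0.11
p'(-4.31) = 0.03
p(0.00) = 1.00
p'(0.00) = 0.88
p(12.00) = 0.04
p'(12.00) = -0.00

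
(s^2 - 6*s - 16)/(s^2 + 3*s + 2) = (s - 8)/(s + 1)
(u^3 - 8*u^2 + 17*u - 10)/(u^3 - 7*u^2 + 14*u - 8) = (u - 5)/(u - 4)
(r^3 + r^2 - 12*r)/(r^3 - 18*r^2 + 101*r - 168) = r*(r + 4)/(r^2 - 15*r + 56)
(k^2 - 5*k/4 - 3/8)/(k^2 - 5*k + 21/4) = (4*k + 1)/(2*(2*k - 7))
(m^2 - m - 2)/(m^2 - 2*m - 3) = (m - 2)/(m - 3)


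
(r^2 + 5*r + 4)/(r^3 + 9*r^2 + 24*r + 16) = 1/(r + 4)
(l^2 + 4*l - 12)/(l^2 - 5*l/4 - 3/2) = 4*(l + 6)/(4*l + 3)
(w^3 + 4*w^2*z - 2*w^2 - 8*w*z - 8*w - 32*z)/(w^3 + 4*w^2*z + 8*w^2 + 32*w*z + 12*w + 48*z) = (w - 4)/(w + 6)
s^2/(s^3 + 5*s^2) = 1/(s + 5)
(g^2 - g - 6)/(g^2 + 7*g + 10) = (g - 3)/(g + 5)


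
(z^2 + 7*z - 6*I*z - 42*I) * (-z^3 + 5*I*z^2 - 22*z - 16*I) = -z^5 - 7*z^4 + 11*I*z^4 + 8*z^3 + 77*I*z^3 + 56*z^2 + 116*I*z^2 - 96*z + 812*I*z - 672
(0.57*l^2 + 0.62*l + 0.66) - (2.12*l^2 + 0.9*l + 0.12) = -1.55*l^2 - 0.28*l + 0.54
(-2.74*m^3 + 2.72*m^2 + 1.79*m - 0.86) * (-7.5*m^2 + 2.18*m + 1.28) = 20.55*m^5 - 26.3732*m^4 - 11.0026*m^3 + 13.8338*m^2 + 0.4164*m - 1.1008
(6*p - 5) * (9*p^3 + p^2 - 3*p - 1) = 54*p^4 - 39*p^3 - 23*p^2 + 9*p + 5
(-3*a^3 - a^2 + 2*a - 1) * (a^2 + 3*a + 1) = -3*a^5 - 10*a^4 - 4*a^3 + 4*a^2 - a - 1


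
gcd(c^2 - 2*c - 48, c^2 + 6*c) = c + 6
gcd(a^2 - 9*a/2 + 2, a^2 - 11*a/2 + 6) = a - 4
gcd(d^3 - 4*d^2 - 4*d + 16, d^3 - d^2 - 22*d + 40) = d^2 - 6*d + 8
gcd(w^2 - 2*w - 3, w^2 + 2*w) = 1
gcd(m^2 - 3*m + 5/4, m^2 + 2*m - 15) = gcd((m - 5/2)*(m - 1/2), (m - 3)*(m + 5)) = 1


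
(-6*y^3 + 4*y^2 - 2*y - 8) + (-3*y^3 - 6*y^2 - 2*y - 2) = -9*y^3 - 2*y^2 - 4*y - 10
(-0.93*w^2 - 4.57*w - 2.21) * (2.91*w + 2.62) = -2.7063*w^3 - 15.7353*w^2 - 18.4045*w - 5.7902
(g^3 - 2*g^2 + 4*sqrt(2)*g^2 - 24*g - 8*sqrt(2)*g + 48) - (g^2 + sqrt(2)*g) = g^3 - 3*g^2 + 4*sqrt(2)*g^2 - 24*g - 9*sqrt(2)*g + 48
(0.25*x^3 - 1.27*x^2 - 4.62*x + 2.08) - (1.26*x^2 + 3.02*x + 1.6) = 0.25*x^3 - 2.53*x^2 - 7.64*x + 0.48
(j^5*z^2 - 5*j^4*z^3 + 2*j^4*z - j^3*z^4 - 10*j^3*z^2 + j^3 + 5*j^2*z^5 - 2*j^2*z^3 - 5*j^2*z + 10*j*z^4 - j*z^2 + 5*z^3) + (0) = j^5*z^2 - 5*j^4*z^3 + 2*j^4*z - j^3*z^4 - 10*j^3*z^2 + j^3 + 5*j^2*z^5 - 2*j^2*z^3 - 5*j^2*z + 10*j*z^4 - j*z^2 + 5*z^3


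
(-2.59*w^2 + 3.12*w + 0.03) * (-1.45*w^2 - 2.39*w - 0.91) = 3.7555*w^4 + 1.6661*w^3 - 5.1434*w^2 - 2.9109*w - 0.0273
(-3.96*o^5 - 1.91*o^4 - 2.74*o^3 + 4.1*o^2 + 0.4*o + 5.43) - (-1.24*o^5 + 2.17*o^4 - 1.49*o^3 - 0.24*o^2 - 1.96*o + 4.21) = -2.72*o^5 - 4.08*o^4 - 1.25*o^3 + 4.34*o^2 + 2.36*o + 1.22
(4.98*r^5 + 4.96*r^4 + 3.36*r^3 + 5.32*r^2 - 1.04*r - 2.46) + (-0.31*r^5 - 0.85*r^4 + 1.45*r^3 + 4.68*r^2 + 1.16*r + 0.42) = 4.67*r^5 + 4.11*r^4 + 4.81*r^3 + 10.0*r^2 + 0.12*r - 2.04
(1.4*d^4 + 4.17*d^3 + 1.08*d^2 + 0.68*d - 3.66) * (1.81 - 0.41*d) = -0.574*d^5 + 0.8243*d^4 + 7.1049*d^3 + 1.676*d^2 + 2.7314*d - 6.6246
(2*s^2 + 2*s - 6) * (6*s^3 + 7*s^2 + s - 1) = 12*s^5 + 26*s^4 - 20*s^3 - 42*s^2 - 8*s + 6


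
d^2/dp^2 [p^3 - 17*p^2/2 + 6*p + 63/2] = 6*p - 17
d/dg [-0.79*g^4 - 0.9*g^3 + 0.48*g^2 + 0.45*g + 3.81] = -3.16*g^3 - 2.7*g^2 + 0.96*g + 0.45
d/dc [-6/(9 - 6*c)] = -4/(2*c - 3)^2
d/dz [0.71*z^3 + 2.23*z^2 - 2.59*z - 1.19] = 2.13*z^2 + 4.46*z - 2.59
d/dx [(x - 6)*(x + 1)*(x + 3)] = 3*x^2 - 4*x - 21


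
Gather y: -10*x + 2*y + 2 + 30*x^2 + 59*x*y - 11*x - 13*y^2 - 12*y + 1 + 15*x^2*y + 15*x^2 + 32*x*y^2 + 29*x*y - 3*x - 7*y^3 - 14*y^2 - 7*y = 45*x^2 - 24*x - 7*y^3 + y^2*(32*x - 27) + y*(15*x^2 + 88*x - 17) + 3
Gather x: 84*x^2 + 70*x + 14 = 84*x^2 + 70*x + 14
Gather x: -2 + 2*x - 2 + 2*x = 4*x - 4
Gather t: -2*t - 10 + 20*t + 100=18*t + 90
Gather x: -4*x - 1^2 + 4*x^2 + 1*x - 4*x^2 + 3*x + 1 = 0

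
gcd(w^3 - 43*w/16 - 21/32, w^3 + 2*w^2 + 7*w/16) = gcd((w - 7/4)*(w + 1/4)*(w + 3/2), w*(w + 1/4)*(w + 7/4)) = w + 1/4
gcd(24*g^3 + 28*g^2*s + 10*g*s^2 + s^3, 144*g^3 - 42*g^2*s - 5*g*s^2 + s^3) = 6*g + s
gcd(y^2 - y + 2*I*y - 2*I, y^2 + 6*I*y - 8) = y + 2*I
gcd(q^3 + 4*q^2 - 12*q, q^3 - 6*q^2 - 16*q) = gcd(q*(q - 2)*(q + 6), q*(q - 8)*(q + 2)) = q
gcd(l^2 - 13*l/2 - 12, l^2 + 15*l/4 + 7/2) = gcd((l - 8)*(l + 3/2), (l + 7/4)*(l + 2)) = 1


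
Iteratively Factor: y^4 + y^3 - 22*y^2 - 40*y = (y - 5)*(y^3 + 6*y^2 + 8*y) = (y - 5)*(y + 4)*(y^2 + 2*y) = y*(y - 5)*(y + 4)*(y + 2)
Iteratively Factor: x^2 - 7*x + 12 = (x - 4)*(x - 3)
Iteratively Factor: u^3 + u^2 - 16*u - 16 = (u + 4)*(u^2 - 3*u - 4) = (u - 4)*(u + 4)*(u + 1)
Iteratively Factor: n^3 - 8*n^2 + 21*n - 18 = (n - 3)*(n^2 - 5*n + 6) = (n - 3)^2*(n - 2)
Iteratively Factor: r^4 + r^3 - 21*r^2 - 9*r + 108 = (r - 3)*(r^3 + 4*r^2 - 9*r - 36) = (r - 3)^2*(r^2 + 7*r + 12) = (r - 3)^2*(r + 4)*(r + 3)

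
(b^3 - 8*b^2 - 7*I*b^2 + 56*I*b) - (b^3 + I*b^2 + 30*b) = -8*b^2 - 8*I*b^2 - 30*b + 56*I*b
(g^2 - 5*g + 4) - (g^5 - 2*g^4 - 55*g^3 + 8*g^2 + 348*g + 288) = -g^5 + 2*g^4 + 55*g^3 - 7*g^2 - 353*g - 284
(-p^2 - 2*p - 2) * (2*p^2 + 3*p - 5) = -2*p^4 - 7*p^3 - 5*p^2 + 4*p + 10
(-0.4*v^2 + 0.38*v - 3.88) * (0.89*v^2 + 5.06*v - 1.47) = -0.356*v^4 - 1.6858*v^3 - 0.9424*v^2 - 20.1914*v + 5.7036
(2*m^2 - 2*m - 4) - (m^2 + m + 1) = m^2 - 3*m - 5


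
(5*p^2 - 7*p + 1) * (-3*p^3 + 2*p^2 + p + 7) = -15*p^5 + 31*p^4 - 12*p^3 + 30*p^2 - 48*p + 7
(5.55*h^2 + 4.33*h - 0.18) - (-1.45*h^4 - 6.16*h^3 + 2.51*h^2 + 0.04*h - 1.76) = 1.45*h^4 + 6.16*h^3 + 3.04*h^2 + 4.29*h + 1.58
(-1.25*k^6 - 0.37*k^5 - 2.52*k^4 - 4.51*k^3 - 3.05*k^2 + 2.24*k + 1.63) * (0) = 0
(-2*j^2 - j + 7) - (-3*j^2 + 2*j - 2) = j^2 - 3*j + 9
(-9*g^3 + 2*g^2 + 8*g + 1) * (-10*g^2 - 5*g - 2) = 90*g^5 + 25*g^4 - 72*g^3 - 54*g^2 - 21*g - 2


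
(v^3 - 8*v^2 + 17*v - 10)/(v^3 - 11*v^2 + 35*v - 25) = (v - 2)/(v - 5)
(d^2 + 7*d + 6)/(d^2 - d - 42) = (d + 1)/(d - 7)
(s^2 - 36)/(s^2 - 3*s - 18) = (s + 6)/(s + 3)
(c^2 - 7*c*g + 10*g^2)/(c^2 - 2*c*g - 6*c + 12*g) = (c - 5*g)/(c - 6)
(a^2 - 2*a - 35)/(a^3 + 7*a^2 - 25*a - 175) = (a - 7)/(a^2 + 2*a - 35)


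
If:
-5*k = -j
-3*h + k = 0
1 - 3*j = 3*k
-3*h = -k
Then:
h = 1/54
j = 5/18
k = 1/18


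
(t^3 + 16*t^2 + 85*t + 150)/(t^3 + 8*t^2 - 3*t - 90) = (t + 5)/(t - 3)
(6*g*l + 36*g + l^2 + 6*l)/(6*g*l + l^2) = (l + 6)/l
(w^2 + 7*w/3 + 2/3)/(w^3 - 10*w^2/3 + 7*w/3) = (3*w^2 + 7*w + 2)/(w*(3*w^2 - 10*w + 7))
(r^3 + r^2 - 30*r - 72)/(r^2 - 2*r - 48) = (-r^3 - r^2 + 30*r + 72)/(-r^2 + 2*r + 48)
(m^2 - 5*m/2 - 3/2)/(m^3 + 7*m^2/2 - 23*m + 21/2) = (2*m + 1)/(2*m^2 + 13*m - 7)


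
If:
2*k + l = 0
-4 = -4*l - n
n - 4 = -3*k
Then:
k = 0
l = 0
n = 4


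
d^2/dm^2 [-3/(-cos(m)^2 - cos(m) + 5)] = 3*(-4*sin(m)^4 + 23*sin(m)^2 - 5*cos(m)/4 - 3*cos(3*m)/4 - 7)/(-sin(m)^2 + cos(m) - 4)^3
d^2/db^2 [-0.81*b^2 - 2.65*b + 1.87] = -1.62000000000000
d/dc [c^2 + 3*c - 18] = 2*c + 3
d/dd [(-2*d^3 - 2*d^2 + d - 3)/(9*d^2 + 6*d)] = (-6*d^4 - 8*d^3 - 7*d^2 + 18*d + 6)/(3*d^2*(9*d^2 + 12*d + 4))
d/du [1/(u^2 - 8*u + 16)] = 2*(4 - u)/(u^2 - 8*u + 16)^2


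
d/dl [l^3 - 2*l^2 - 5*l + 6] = 3*l^2 - 4*l - 5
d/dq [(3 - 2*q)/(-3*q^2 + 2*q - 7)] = 2*(-3*q^2 + 9*q + 4)/(9*q^4 - 12*q^3 + 46*q^2 - 28*q + 49)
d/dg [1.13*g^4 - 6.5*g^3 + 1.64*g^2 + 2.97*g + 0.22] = 4.52*g^3 - 19.5*g^2 + 3.28*g + 2.97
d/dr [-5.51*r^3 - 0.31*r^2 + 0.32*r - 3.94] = -16.53*r^2 - 0.62*r + 0.32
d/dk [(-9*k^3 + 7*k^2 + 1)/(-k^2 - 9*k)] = (9*k^4 + 162*k^3 - 63*k^2 + 2*k + 9)/(k^2*(k^2 + 18*k + 81))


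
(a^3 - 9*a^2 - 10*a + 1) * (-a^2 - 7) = -a^5 + 9*a^4 + 3*a^3 + 62*a^2 + 70*a - 7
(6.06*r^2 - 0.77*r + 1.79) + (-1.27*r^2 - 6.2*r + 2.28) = 4.79*r^2 - 6.97*r + 4.07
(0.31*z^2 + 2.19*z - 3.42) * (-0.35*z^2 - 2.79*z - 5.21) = -0.1085*z^4 - 1.6314*z^3 - 6.5282*z^2 - 1.8681*z + 17.8182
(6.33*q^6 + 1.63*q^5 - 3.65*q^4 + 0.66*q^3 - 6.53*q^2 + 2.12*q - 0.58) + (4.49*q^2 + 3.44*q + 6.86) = 6.33*q^6 + 1.63*q^5 - 3.65*q^4 + 0.66*q^3 - 2.04*q^2 + 5.56*q + 6.28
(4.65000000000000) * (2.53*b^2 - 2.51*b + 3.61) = 11.7645*b^2 - 11.6715*b + 16.7865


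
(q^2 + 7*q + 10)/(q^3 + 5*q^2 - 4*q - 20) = 1/(q - 2)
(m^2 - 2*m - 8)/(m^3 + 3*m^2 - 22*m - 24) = (m + 2)/(m^2 + 7*m + 6)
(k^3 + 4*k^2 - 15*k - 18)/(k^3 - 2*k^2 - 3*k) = (k + 6)/k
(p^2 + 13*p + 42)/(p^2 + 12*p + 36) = (p + 7)/(p + 6)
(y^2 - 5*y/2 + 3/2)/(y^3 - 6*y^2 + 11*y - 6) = (y - 3/2)/(y^2 - 5*y + 6)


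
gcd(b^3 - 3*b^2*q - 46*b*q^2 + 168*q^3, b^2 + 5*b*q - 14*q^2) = b + 7*q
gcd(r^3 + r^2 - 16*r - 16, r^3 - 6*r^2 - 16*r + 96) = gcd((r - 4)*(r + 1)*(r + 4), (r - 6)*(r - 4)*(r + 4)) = r^2 - 16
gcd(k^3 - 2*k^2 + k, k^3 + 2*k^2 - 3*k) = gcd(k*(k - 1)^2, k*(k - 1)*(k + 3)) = k^2 - k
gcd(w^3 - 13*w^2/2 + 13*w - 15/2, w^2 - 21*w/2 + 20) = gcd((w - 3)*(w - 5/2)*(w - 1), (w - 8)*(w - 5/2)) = w - 5/2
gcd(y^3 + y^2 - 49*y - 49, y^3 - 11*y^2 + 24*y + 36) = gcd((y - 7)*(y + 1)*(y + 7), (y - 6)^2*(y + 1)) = y + 1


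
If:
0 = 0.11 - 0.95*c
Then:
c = 0.12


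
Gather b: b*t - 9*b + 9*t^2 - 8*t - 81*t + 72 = b*(t - 9) + 9*t^2 - 89*t + 72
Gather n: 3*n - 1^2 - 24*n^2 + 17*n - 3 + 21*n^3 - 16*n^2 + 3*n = 21*n^3 - 40*n^2 + 23*n - 4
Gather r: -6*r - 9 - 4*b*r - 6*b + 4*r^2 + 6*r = -4*b*r - 6*b + 4*r^2 - 9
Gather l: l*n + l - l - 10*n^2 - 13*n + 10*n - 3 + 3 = l*n - 10*n^2 - 3*n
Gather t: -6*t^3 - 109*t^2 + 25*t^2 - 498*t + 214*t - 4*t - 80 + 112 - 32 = -6*t^3 - 84*t^2 - 288*t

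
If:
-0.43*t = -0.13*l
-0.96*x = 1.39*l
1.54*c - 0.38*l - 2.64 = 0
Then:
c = 1.71428571428571 - 0.170419508549005*x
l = -0.690647482014389*x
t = -0.208800401539234*x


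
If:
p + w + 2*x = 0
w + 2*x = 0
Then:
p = 0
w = -2*x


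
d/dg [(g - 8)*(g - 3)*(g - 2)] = 3*g^2 - 26*g + 46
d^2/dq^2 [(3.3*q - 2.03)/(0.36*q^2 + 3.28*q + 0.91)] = ((0.72*q + 3.28)*(1.44*q + 6.56)*(3.3*q - 2.03) - (7.128*q + 20.1864)*(0.36*q^2 + 3.28*q + 0.91))/(0.36*q^2 + 3.28*q + 0.91)^3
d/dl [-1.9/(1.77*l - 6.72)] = 3.363/(1.77*l - 6.72)^2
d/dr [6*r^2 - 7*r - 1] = 12*r - 7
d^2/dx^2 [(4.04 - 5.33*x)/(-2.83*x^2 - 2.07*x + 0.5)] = ((0.800200000000004 - 90.5034*x)*(2.83*x^2 + 2.07*x - 0.5) + (5.33*x - 4.04)*(5.66*x + 2.07)*(11.32*x + 4.14))/(2.83*x^2 + 2.07*x - 0.5)^3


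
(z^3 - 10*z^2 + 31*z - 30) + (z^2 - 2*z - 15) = z^3 - 9*z^2 + 29*z - 45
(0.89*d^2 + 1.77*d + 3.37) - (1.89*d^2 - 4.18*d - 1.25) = -1.0*d^2 + 5.95*d + 4.62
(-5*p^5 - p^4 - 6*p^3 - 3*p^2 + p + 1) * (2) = -10*p^5 - 2*p^4 - 12*p^3 - 6*p^2 + 2*p + 2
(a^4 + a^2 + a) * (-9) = -9*a^4 - 9*a^2 - 9*a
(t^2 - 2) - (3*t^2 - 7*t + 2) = -2*t^2 + 7*t - 4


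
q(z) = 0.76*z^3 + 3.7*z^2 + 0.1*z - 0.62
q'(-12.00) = 239.62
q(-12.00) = -782.30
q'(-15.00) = 402.10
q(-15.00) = -1734.62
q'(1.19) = 12.13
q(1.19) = 6.02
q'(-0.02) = -0.05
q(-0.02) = -0.62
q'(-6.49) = 48.11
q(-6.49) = -53.18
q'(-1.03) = -5.10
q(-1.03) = 2.37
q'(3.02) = 43.24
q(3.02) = 54.36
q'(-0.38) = -2.38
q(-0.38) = -0.17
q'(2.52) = 33.23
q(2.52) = 35.29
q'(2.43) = 31.55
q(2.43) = 32.38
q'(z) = 2.28*z^2 + 7.4*z + 0.1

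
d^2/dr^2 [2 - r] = 0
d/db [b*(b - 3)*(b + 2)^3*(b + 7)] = 6*b^5 + 50*b^4 + 60*b^3 - 210*b^2 - 440*b - 168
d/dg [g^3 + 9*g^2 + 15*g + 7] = 3*g^2 + 18*g + 15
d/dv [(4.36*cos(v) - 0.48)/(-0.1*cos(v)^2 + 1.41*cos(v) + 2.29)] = (-0.436*cos(v)^2 + 0.096*cos(v) - 10.6612)*sin(v)/(0.01*cos(v)^4 - 0.282*cos(v)^3 + 1.5301*cos(v)^2 + 6.4578*cos(v) + 5.2441)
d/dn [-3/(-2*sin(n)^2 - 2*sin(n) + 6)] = -3*(2*sin(n) + 1)*cos(n)/(2*(sin(n)^2 + sin(n) - 3)^2)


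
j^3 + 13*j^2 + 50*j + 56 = (j + 2)*(j + 4)*(j + 7)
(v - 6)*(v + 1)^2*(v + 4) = v^4 - 27*v^2 - 50*v - 24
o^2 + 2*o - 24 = (o - 4)*(o + 6)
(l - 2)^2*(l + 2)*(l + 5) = l^4 + 3*l^3 - 14*l^2 - 12*l + 40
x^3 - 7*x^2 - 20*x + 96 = (x - 8)*(x - 3)*(x + 4)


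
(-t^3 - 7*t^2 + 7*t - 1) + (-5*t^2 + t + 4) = -t^3 - 12*t^2 + 8*t + 3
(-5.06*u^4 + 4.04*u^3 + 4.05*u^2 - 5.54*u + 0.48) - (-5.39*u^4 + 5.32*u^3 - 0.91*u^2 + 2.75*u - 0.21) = 0.33*u^4 - 1.28*u^3 + 4.96*u^2 - 8.29*u + 0.69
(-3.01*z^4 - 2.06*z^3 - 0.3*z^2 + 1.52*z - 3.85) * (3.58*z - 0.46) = -10.7758*z^5 - 5.9902*z^4 - 0.1264*z^3 + 5.5796*z^2 - 14.4822*z + 1.771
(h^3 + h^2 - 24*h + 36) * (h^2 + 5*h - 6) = h^5 + 6*h^4 - 25*h^3 - 90*h^2 + 324*h - 216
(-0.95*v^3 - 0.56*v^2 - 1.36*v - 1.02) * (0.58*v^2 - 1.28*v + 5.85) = -0.551*v^5 + 0.8912*v^4 - 5.6295*v^3 - 2.1268*v^2 - 6.6504*v - 5.967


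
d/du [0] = 0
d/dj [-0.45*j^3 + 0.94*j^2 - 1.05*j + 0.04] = -1.35*j^2 + 1.88*j - 1.05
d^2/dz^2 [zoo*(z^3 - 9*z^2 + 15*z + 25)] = zoo*(z - 3)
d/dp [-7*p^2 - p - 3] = -14*p - 1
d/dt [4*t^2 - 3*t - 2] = 8*t - 3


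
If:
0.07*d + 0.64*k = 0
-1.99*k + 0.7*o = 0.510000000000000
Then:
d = 2.34314429289304 - 3.21608040201005*o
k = 0.351758793969849*o - 0.256281407035176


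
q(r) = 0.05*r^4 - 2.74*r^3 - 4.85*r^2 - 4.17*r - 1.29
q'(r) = 0.2*r^3 - 8.22*r^2 - 9.7*r - 4.17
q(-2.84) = 37.45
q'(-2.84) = -47.50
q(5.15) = -490.49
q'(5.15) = -244.82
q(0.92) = -11.33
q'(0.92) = -19.90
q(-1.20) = 1.57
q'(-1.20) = -4.71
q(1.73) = -36.76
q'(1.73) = -44.52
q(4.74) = -396.58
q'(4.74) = -213.53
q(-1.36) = 2.47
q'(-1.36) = -6.68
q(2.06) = -53.51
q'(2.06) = -57.29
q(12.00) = -4447.65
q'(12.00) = -958.65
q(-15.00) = 10748.76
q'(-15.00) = -2383.17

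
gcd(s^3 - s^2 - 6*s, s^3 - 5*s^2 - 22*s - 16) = s + 2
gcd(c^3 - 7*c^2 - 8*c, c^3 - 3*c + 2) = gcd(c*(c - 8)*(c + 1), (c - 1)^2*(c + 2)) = 1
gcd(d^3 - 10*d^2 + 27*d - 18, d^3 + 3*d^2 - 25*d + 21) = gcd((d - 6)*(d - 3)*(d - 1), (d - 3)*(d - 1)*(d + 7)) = d^2 - 4*d + 3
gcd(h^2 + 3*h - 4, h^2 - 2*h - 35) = 1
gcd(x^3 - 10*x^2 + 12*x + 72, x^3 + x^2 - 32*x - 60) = x^2 - 4*x - 12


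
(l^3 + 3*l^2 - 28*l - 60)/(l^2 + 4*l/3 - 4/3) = 3*(l^2 + l - 30)/(3*l - 2)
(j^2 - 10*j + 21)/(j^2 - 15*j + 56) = (j - 3)/(j - 8)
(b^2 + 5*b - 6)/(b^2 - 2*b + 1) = (b + 6)/(b - 1)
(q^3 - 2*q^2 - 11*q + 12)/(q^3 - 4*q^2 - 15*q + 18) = (q - 4)/(q - 6)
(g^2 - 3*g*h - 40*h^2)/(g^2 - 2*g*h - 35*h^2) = (g - 8*h)/(g - 7*h)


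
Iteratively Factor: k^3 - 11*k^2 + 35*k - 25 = (k - 5)*(k^2 - 6*k + 5) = (k - 5)^2*(k - 1)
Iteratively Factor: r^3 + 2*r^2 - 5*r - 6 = (r + 1)*(r^2 + r - 6) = (r + 1)*(r + 3)*(r - 2)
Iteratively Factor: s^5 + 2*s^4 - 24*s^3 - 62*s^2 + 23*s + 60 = (s + 4)*(s^4 - 2*s^3 - 16*s^2 + 2*s + 15) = (s + 1)*(s + 4)*(s^3 - 3*s^2 - 13*s + 15) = (s + 1)*(s + 3)*(s + 4)*(s^2 - 6*s + 5) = (s - 5)*(s + 1)*(s + 3)*(s + 4)*(s - 1)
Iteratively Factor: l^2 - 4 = (l - 2)*(l + 2)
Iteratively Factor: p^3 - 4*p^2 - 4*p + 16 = (p + 2)*(p^2 - 6*p + 8) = (p - 4)*(p + 2)*(p - 2)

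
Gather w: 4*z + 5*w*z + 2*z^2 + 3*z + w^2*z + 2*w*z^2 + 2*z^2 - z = w^2*z + w*(2*z^2 + 5*z) + 4*z^2 + 6*z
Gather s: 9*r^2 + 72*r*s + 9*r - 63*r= 9*r^2 + 72*r*s - 54*r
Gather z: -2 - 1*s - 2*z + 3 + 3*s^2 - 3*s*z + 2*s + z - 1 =3*s^2 + s + z*(-3*s - 1)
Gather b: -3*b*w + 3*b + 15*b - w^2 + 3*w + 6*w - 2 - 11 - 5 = b*(18 - 3*w) - w^2 + 9*w - 18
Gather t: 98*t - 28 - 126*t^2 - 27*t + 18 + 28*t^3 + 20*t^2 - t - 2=28*t^3 - 106*t^2 + 70*t - 12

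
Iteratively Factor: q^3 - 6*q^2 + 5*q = (q)*(q^2 - 6*q + 5) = q*(q - 5)*(q - 1)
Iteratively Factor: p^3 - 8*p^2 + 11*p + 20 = (p - 4)*(p^2 - 4*p - 5) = (p - 5)*(p - 4)*(p + 1)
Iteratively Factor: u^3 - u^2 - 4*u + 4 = (u + 2)*(u^2 - 3*u + 2) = (u - 2)*(u + 2)*(u - 1)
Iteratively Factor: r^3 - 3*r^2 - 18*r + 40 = (r - 5)*(r^2 + 2*r - 8) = (r - 5)*(r + 4)*(r - 2)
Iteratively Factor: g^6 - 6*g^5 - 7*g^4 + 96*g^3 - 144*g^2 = (g - 3)*(g^5 - 3*g^4 - 16*g^3 + 48*g^2) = (g - 3)^2*(g^4 - 16*g^2) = (g - 3)^2*(g + 4)*(g^3 - 4*g^2) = g*(g - 3)^2*(g + 4)*(g^2 - 4*g) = g*(g - 4)*(g - 3)^2*(g + 4)*(g)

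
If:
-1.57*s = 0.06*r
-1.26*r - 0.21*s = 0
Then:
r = 0.00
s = 0.00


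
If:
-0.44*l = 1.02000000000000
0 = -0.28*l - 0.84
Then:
No Solution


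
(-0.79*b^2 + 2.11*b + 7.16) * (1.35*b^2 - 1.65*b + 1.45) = -1.0665*b^4 + 4.152*b^3 + 5.039*b^2 - 8.7545*b + 10.382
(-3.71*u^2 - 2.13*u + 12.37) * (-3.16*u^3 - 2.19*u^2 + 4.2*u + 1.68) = 11.7236*u^5 + 14.8557*u^4 - 50.0065*u^3 - 42.2691*u^2 + 48.3756*u + 20.7816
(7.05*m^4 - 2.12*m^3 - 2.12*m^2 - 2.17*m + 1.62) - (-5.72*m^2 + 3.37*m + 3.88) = 7.05*m^4 - 2.12*m^3 + 3.6*m^2 - 5.54*m - 2.26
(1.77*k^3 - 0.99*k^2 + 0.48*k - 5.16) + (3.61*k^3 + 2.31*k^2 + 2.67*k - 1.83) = 5.38*k^3 + 1.32*k^2 + 3.15*k - 6.99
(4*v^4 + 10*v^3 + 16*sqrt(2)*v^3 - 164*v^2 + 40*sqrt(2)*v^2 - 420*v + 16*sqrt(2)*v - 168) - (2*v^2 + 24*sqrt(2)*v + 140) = 4*v^4 + 10*v^3 + 16*sqrt(2)*v^3 - 166*v^2 + 40*sqrt(2)*v^2 - 420*v - 8*sqrt(2)*v - 308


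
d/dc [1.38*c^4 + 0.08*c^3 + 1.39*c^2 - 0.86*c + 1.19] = 5.52*c^3 + 0.24*c^2 + 2.78*c - 0.86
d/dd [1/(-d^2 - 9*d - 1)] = (2*d + 9)/(d^2 + 9*d + 1)^2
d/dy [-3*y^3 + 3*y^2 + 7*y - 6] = -9*y^2 + 6*y + 7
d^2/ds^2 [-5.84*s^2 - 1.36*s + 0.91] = -11.6800000000000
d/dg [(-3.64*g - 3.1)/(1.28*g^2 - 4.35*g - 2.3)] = (4.6592*g^2 + 7.936*g - 5.113)/(1.6384*g^4 - 11.136*g^3 + 13.0345*g^2 + 20.01*g + 5.29)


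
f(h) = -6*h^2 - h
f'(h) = -12*h - 1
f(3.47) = -75.72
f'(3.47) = -42.64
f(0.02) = -0.02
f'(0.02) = -1.24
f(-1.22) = -7.71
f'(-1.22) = 13.64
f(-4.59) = -121.82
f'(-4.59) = 54.08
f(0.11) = -0.18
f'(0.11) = -2.32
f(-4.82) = -134.57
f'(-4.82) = 56.84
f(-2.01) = -22.23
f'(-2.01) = 23.12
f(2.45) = -38.46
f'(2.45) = -30.40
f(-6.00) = -210.00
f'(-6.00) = 71.00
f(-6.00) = -210.00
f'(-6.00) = 71.00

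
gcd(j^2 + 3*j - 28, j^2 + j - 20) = j - 4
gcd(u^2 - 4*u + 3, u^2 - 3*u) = u - 3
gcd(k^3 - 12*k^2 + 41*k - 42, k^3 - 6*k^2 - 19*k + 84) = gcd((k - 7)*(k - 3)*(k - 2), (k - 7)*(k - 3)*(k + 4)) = k^2 - 10*k + 21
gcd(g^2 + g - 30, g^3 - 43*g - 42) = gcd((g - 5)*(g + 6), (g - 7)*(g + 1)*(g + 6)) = g + 6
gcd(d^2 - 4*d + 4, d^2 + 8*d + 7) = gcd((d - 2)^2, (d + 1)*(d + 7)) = 1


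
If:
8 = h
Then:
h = 8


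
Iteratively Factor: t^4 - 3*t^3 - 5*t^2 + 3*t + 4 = (t + 1)*(t^3 - 4*t^2 - t + 4) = (t - 1)*(t + 1)*(t^2 - 3*t - 4) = (t - 4)*(t - 1)*(t + 1)*(t + 1)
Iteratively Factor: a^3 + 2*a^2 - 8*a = (a + 4)*(a^2 - 2*a) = a*(a + 4)*(a - 2)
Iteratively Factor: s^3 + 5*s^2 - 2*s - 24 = (s + 4)*(s^2 + s - 6) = (s + 3)*(s + 4)*(s - 2)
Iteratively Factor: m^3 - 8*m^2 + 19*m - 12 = (m - 4)*(m^2 - 4*m + 3) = (m - 4)*(m - 1)*(m - 3)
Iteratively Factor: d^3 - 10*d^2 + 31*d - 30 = (d - 5)*(d^2 - 5*d + 6) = (d - 5)*(d - 2)*(d - 3)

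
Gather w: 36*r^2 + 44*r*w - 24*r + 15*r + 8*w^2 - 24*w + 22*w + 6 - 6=36*r^2 - 9*r + 8*w^2 + w*(44*r - 2)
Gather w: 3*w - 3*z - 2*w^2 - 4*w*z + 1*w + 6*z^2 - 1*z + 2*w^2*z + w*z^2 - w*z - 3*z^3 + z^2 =w^2*(2*z - 2) + w*(z^2 - 5*z + 4) - 3*z^3 + 7*z^2 - 4*z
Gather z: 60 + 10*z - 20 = 10*z + 40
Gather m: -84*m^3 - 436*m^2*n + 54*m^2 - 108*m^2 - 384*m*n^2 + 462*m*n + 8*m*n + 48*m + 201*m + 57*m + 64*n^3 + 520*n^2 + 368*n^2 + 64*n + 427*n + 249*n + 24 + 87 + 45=-84*m^3 + m^2*(-436*n - 54) + m*(-384*n^2 + 470*n + 306) + 64*n^3 + 888*n^2 + 740*n + 156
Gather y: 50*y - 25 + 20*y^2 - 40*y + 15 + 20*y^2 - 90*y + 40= 40*y^2 - 80*y + 30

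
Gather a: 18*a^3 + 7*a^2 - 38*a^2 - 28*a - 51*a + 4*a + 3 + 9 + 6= 18*a^3 - 31*a^2 - 75*a + 18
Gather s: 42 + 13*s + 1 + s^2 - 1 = s^2 + 13*s + 42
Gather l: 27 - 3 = 24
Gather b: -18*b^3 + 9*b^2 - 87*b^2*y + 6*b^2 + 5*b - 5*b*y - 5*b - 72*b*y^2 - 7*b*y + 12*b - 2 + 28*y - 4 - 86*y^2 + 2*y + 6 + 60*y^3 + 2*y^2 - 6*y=-18*b^3 + b^2*(15 - 87*y) + b*(-72*y^2 - 12*y + 12) + 60*y^3 - 84*y^2 + 24*y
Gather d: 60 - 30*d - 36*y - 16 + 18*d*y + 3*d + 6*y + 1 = d*(18*y - 27) - 30*y + 45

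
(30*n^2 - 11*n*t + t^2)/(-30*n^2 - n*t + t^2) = (-5*n + t)/(5*n + t)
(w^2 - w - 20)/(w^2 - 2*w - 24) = (w - 5)/(w - 6)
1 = 1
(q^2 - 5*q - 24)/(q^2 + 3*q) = (q - 8)/q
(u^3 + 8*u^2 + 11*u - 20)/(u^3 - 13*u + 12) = (u + 5)/(u - 3)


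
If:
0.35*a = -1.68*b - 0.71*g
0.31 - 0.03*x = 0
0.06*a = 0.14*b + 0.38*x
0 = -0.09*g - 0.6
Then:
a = 48.46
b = -7.28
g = -6.67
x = 10.33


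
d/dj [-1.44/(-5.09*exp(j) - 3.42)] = -7.3296*exp(j)/(5.09*exp(j) + 3.42)^2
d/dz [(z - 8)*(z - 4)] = 2*z - 12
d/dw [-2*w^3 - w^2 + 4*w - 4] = -6*w^2 - 2*w + 4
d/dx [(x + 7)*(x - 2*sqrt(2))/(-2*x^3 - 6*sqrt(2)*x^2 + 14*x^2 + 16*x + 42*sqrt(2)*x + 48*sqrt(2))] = (-(x + 7)*(x - 2*sqrt(2))*(-3*x^2 - 6*sqrt(2)*x + 14*x + 8 + 21*sqrt(2)) + (2*x - 2*sqrt(2) + 7)*(-x^3 - 3*sqrt(2)*x^2 + 7*x^2 + 8*x + 21*sqrt(2)*x + 24*sqrt(2)))/(2*(-x^3 - 3*sqrt(2)*x^2 + 7*x^2 + 8*x + 21*sqrt(2)*x + 24*sqrt(2))^2)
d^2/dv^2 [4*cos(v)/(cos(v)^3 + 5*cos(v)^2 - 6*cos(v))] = 4*(-4*sin(v)^4 + 51*sin(v)^2 - 45*cos(v)/4 - 15*cos(3*v)/4 + 15)/((cos(v) - 1)^3*(cos(v) + 6)^3)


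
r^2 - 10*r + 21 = (r - 7)*(r - 3)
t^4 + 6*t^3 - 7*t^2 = t^2*(t - 1)*(t + 7)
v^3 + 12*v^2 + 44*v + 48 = (v + 2)*(v + 4)*(v + 6)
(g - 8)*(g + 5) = g^2 - 3*g - 40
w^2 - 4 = (w - 2)*(w + 2)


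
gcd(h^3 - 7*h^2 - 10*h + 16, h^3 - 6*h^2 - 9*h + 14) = h^2 + h - 2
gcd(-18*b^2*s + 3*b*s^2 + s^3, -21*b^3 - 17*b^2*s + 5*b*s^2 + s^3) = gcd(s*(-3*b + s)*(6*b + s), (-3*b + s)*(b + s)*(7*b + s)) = -3*b + s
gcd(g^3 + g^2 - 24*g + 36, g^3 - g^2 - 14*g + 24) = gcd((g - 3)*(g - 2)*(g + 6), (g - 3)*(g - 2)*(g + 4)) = g^2 - 5*g + 6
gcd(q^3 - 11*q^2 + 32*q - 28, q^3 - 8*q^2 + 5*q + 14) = q^2 - 9*q + 14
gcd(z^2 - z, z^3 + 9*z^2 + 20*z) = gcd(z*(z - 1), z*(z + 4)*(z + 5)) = z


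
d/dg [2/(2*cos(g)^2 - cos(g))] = 2*(-sin(g)/cos(g)^2 + 4*tan(g))/(2*cos(g) - 1)^2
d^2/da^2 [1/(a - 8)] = 2/(a - 8)^3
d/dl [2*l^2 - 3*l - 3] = 4*l - 3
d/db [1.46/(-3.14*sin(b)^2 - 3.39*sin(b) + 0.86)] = (9.1688*sin(b) + 4.9494)*cos(b)/(3.14*sin(b)^2 + 3.39*sin(b) - 0.86)^2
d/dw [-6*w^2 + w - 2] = 1 - 12*w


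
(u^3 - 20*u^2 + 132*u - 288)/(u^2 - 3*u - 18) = (u^2 - 14*u + 48)/(u + 3)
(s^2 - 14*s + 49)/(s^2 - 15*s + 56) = (s - 7)/(s - 8)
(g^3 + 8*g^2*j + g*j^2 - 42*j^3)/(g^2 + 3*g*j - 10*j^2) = (g^2 + 10*g*j + 21*j^2)/(g + 5*j)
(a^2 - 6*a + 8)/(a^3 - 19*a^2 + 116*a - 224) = (a - 2)/(a^2 - 15*a + 56)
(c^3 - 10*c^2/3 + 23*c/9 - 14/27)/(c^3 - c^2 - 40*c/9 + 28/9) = (c - 1/3)/(c + 2)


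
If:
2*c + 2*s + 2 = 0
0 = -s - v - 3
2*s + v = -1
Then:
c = -3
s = 2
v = -5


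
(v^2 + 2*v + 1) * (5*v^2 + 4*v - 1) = 5*v^4 + 14*v^3 + 12*v^2 + 2*v - 1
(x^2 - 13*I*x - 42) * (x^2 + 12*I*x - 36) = x^4 - I*x^3 + 78*x^2 - 36*I*x + 1512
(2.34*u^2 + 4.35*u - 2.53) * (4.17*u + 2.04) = 9.7578*u^3 + 22.9131*u^2 - 1.6761*u - 5.1612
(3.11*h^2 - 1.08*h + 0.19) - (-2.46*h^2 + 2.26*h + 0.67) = 5.57*h^2 - 3.34*h - 0.48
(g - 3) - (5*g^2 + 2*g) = -5*g^2 - g - 3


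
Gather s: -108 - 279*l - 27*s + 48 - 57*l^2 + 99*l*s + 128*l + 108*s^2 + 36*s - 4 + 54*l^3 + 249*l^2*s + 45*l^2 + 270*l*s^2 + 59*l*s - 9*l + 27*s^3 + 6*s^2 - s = 54*l^3 - 12*l^2 - 160*l + 27*s^3 + s^2*(270*l + 114) + s*(249*l^2 + 158*l + 8) - 64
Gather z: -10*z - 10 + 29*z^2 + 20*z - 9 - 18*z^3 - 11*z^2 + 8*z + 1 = -18*z^3 + 18*z^2 + 18*z - 18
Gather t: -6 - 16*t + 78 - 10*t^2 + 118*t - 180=-10*t^2 + 102*t - 108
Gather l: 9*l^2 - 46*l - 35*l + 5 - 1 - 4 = 9*l^2 - 81*l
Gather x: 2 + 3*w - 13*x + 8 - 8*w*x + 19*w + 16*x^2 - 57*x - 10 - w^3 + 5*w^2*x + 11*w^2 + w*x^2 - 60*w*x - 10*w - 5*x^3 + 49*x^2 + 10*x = -w^3 + 11*w^2 + 12*w - 5*x^3 + x^2*(w + 65) + x*(5*w^2 - 68*w - 60)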